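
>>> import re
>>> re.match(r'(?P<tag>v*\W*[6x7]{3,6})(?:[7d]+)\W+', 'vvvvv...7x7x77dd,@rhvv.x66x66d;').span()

(0, 18)

Pattern: zero or more of a literal 'v', then zero or more of a non-word character, then 3 to 6 of one of [6x7] (captured as 'tag'); then one or more of one of [7d] (non-capturing group); then one or more of a non-word character.
`re.match` only tries the pattern at the start of the string.
The match spans [0:18] → 'vvvvv...7x7x77dd,@'.
Captured: group 1 = 'vvvvv...7x7x77'.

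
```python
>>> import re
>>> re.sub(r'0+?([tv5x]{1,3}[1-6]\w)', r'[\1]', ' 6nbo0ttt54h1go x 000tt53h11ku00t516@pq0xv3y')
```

' 6nbo[ttt54]h1go x [tt53h]11ku[t516]@pq[xv3y]'

The pattern matches one or more of a literal '0' (lazy); then 1 to 3 of one of [tv5x], then a character in [1-6], then a word character (captured).
Matches: at [5:11] → '0ttt54'; at [18:26] → '000tt53h'; at [30:36] → '00t516'; at [39:44] → '0xv3y'.
The replacement refers to a captured group, so each match is rewritten using its own captured text.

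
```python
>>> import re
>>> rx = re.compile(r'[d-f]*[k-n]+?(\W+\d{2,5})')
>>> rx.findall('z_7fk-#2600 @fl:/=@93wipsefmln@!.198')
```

['-#2600', ':/=@93', '@!.198']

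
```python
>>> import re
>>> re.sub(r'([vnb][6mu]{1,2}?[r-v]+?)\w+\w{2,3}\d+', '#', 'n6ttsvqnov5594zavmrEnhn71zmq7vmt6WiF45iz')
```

This matches one of [vnb], then 1 to 2 of one of [6mu] (lazy), then one or more of a character in [r-v] (lazy) (captured); then one or more of a word character, then 2 to 3 of a word character, then one or more of a digit.
Each match is replaced by '#'.

'#iz'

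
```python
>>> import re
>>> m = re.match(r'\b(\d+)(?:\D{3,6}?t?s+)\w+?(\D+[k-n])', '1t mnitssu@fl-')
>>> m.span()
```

(0, 13)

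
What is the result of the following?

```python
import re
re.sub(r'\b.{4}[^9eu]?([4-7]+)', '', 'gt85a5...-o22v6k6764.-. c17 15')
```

'...-k6764.-. '

This matches a word boundary (`\b`, zero-width); then exactly 4 of any character, then optionally any character except [9eu]; then one or more of a character in [4-7] (captured).
Matches: at [0:6] → 'gt85a5'; at [10:15] → 'o22v6'; at [24:30] → 'c17 15'.
Every occurrence is swapped for ''.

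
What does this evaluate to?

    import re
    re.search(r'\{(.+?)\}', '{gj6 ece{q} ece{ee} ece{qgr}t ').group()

Because the quantifier is non-greedy, it stops expanding at the earliest point where the rest of the pattern can succeed.
The match spans [0:11] → '{gj6 ece{q}'.

'{gj6 ece{q}'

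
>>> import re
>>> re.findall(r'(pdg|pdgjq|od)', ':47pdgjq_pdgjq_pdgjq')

The regex engine tests alternatives in the order written; an earlier branch that matches wins even if a later one would match more.
Matches: at [3:6] match 'pdg', group 1 = 'pdg'; at [9:12] match 'pdg', group 1 = 'pdg'; at [15:18] match 'pdg', group 1 = 'pdg'.
Because there's exactly one group, `findall` drops the full match and keeps group 1 from each hit.

['pdg', 'pdg', 'pdg']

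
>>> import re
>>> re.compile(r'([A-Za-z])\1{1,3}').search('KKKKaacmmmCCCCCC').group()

`\1` is not a pattern — it's the concrete string captured by group 1, re-applied verbatim.
`re.search` scans for the first position where the pattern succeeds.
The match spans [0:4] → 'KKKK'.
Captured: group 1 = 'K'.

'KKKK'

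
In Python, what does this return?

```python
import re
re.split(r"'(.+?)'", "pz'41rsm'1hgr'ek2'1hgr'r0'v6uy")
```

['pz', '41rsm', '1hgr', 'ek2', '1hgr', 'r0', 'v6uy']

The group in the pattern means `split` returns the separators' captures alongside the pieces.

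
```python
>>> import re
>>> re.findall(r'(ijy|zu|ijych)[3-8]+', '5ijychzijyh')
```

`findall` collects group 1 from each match (0 total).
Nothing in the string satisfies the pattern, so the list is empty.

[]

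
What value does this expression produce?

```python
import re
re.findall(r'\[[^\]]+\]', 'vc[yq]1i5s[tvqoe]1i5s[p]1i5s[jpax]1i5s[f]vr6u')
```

['[yq]', '[tvqoe]', '[p]', '[jpax]', '[f]']

Walking the string: at [2:6] → '[yq]'; at [10:17] → '[tvqoe]'; at [21:24] → '[p]'; at [28:34] → '[jpax]'; at [38:41] → '[f]'.
`findall` yields the raw match text (5 of them) because the pattern has no groups.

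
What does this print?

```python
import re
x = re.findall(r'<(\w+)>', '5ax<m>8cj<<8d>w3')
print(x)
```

['m', '8d']

Scanning left to right: at [3:6] match '<m>', group 1 = 'm'; at [10:14] match '<8d>', group 1 = '8d'.
One capturing group, so `findall` returns just the captured substring from each match — 2 in all.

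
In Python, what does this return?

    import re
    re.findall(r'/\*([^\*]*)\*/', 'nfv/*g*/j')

['g']

`findall` collects group 1 from the one match (1 total).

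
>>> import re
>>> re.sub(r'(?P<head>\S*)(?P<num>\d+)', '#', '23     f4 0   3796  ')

The pattern matches zero or more of a non-whitespace character (captured as 'head'); then one or more of a digit (captured as 'num').
Matches: at [0:2] → '23'; at [7:9] → 'f4'; at [10:11] → '0'; at [14:18] → '3796'.
Each match is replaced by '#'.

'#     # #   #  '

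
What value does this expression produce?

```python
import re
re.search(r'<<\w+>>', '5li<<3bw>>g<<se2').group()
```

'<<3bw>>'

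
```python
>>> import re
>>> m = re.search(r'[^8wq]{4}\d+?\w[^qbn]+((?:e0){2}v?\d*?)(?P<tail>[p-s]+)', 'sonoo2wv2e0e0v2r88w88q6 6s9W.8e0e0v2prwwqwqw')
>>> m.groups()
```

The match spans [1:16] → 'onoo2wv2e0e0v2r'.
Captured: group 1 = 'e0e0v2', group 2 = 'r'.

('e0e0v2', 'r')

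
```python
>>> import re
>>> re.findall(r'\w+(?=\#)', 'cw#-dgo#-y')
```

['cw', 'dgo']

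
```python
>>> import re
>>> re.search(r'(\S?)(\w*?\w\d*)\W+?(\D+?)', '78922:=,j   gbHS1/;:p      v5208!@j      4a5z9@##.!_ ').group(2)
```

This matches optionally a non-whitespace character (captured); then zero or more of a word character (lazy), then a word character, then zero or more of a digit (captured); then one or more of a non-word character (lazy); then one or more of a non-digit (lazy) (captured).
`search` walks the string left to right and returns the first match it finds.
The match spans [0:7] → '78922:='.
Captured: group 1 = '7', group 2 = '8922', group 3 = '='.

'8922'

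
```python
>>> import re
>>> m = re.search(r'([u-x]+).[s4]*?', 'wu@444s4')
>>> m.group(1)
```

Pattern: one or more of a character in [u-x] (captured); then any character, then zero or more of one of [s4] (lazy).
`re.search` scans for the first position where the pattern succeeds.
The match spans [0:3] → 'wu@'.
Captured: group 1 = 'wu'.

'wu'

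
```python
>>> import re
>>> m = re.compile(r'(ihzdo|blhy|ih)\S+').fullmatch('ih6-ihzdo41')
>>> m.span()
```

`re.fullmatch` is like wrapping the pattern in `^…$` (in single-line mode).
The match spans [0:11] → 'ih6-ihzdo41'.
Captured: group 1 = 'ih'.

(0, 11)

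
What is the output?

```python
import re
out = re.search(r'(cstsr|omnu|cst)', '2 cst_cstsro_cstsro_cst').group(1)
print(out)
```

`re.search` tries every starting position until one works.
The match spans [2:5] → 'cst'.
Captured: group 1 = 'cst'.

cst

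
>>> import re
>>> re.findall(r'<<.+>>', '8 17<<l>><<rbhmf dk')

`findall` yields the raw match text (1 of them) because the pattern has no groups.

['<<l>>']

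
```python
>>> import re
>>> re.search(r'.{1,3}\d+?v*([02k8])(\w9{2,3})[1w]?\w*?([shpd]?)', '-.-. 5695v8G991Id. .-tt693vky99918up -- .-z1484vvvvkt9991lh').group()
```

'-. 5695v8G991'

The pattern matches 1 to 3 of any character, then one or more of a digit (lazy), then zero or more of the literal 'v'; then one of [02k8] (captured); then a word character, then 2 to 3 of the literal '9' (captured); then optionally one of [1w], then zero or more of a word character (lazy); then optionally one of [shpd] (captured).
The match spans [2:15] → '-. 5695v8G991'.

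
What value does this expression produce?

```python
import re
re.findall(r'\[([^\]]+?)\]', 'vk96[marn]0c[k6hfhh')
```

['marn']

With a single group, `findall` returns only what that group captured — 1 item.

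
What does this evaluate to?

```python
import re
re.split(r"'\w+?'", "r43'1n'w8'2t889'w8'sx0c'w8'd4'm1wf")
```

['r43', 'w8', 'w8', 'w8', 'm1wf']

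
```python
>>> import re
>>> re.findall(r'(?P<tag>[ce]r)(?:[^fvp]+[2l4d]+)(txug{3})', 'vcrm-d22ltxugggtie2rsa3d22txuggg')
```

[('cr', 'txuggg')]

The pattern matches one of [ce], then a literal 'r' (captured as 'tag'); then one or more of any character except [fvp], then one or more of one of [2l4d] (non-capturing group); then the literal 'txu', then exactly 3 of the literal 'g' (captured).
Matches: at [1:32] match 'crm-d22ltxugggtie2rsa3d22txuggg', groups = ('cr', 'txuggg').
Multiple groups make `findall` return tuples — one 2-tuple for the one match.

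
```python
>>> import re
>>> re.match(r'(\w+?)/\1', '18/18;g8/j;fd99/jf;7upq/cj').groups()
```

The match spans [0:5] → '18/18'.
Captured: group 1 = '18'.

('18',)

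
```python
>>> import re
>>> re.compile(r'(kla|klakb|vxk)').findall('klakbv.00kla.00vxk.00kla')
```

['kla', 'kla', 'vxk', 'kla']

The regex engine tests alternatives in the order written; an earlier branch that matches wins even if a later one would match more.
Matches: at [0:3] match 'kla', group 1 = 'kla'; at [9:12] match 'kla', group 1 = 'kla'; at [15:18] match 'vxk', group 1 = 'vxk'; at [21:24] match 'kla', group 1 = 'kla'.
`findall` collects group 1 from each match (4 total).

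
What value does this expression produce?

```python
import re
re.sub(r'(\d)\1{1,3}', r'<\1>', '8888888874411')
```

After group 1 captures some text, `\1` only succeeds where that same text appears again.
Matches: at [0:4] → '8888'; at [4:8] → '8888'; at [9:11] → '44'; at [11:13] → '11'.
The replacement refers to a captured group, so each match is rewritten using its own captured text.

'<8><8>7<4><1>'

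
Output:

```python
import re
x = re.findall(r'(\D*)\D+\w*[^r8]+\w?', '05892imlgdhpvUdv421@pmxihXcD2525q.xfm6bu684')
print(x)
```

['imlgdhpvUd']

This matches zero or more of a non-digit (captured); then one or more of a non-digit; then zero or more of a word character, then one or more of any character except [r8], then optionally a word character.
Matches: at [5:42] match 'imlgdhpvUdv421@pmxihXcD2525q.xfm6bu68', group 1 = 'imlgdhpvUd'.
`findall` collects group 1 from the one match (1 total).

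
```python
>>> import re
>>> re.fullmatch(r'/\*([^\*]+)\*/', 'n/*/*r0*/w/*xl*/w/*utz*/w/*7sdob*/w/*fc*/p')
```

`fullmatch` succeeds only if the pattern covers the string from start to end.
Here there's no way to consume every character, so the call returns None.

None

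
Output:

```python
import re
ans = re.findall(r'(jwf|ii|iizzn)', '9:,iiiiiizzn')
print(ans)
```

Alternation tries branches left to right and keeps the first one that lets the overall match succeed at that position.
Matches: at [3:5] match 'ii', group 1 = 'ii'; at [5:7] match 'ii', group 1 = 'ii'; at [7:9] match 'ii', group 1 = 'ii'.
With a single group, `findall` returns only what that group captured — 3 items.

['ii', 'ii', 'ii']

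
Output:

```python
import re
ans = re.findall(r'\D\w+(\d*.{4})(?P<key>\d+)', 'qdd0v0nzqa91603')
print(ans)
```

The pattern matches a non-digit, then one or more of a word character; then zero or more of a digit, then exactly 4 of any character (captured); then one or more of a digit (captured as 'key').
Walking the string: at [0:15] match 'qdd0v0nzqa91603', groups = ('9160', '3').
`findall` packs the 2 group values into a tuple for every match.

[('9160', '3')]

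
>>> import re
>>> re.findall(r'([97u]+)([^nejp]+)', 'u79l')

With 2 capturing groups, `findall` returns a 2-tuple per match.

[('u79', 'l')]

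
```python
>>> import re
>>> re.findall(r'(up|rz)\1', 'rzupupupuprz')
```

['up', 'up']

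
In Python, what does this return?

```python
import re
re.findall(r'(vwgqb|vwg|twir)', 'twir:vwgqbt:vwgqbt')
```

['twir', 'vwgqb', 'vwgqb']

Branches in `(...|...)` are attempted left-to-right; the first branch that allows the whole pattern to succeed is taken.
Walking the string: at [0:4] match 'twir', group 1 = 'twir'; at [5:10] match 'vwgqb', group 1 = 'vwgqb'; at [12:17] match 'vwgqb', group 1 = 'vwgqb'.
Because there's exactly one group, `findall` drops the full match and keeps group 1 from each hit.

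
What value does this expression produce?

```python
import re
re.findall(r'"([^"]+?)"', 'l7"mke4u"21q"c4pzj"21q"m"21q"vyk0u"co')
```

Scanning left to right: at [2:9] match '"mke4u"', group 1 = 'mke4u'; at [12:19] match '"c4pzj"', group 1 = 'c4pzj'; at [22:25] match '"m"', group 1 = 'm'; at [28:35] match '"vyk0u"', group 1 = 'vyk0u'.
With a single group, `findall` returns only what that group captured — 4 items.

['mke4u', 'c4pzj', 'm', 'vyk0u']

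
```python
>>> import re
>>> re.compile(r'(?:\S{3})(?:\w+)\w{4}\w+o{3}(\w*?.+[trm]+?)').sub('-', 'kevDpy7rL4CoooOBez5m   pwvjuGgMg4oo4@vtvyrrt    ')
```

'-    '

Each match is replaced by '-'.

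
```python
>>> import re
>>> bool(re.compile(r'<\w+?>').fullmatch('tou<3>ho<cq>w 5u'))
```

False

`re.fullmatch` is like wrapping the pattern in `^…$` (in single-line mode).
Here the pattern can't cover the whole string, so the call returns None, and `bool(None)` is False.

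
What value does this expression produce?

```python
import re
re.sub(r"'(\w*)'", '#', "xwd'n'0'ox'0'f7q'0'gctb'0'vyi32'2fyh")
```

'xwd#0#0#0#0#2fyh'

Matches: at [3:6] → "'n'"; at [7:11] → "'ox'"; at [12:17] → "'f7q'"; at [18:24] → "'gctb'"; at [25:32] → "'vyi32'".
Each match is replaced by '#'.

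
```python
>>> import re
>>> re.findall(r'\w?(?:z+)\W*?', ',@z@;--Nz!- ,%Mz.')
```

['z', 'Nz', 'Mz']

The pattern matches optionally a word character; then one or more of a literal 'z' (non-capturing group); then zero or more of a non-word character (lazy).
A `+?`/`*?`/`{m,n}?` starts at its minimum and grows only as far as needed for what follows to match.
Walking the string: at [2:3] → 'z'; at [7:9] → 'Nz'; at [14:16] → 'Mz'.
No capturing groups, so `findall` returns the 3 full match strings.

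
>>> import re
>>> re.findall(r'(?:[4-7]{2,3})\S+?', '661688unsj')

['661']

A non-greedy quantifier consumes as few characters as it can — just enough that the remainder of the pattern still matches from where it stops; whatever follows it matches normally.
Since nothing is captured, `findall` lists the 1 matched substring directly.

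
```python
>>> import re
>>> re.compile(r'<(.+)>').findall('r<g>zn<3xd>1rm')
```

['g>zn<3xd']

Matches: at [1:11] match '<g>zn<3xd>', group 1 = 'g>zn<3xd'.
With a single group, `findall` returns only what that group captured — 1 item.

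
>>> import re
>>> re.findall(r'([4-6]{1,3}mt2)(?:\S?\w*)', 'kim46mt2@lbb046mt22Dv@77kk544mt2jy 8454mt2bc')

['46mt2', '544mt2', '454mt2']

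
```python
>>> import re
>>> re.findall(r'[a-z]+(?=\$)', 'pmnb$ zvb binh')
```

['pmnb']

The lookaround is zero-width — it requires the adjacent text to match without consuming it, so the asserted text isn't part of the match.
Scanning left to right: at [0:4] → 'pmnb'.
No capturing groups, so `findall` returns the 1 full match string.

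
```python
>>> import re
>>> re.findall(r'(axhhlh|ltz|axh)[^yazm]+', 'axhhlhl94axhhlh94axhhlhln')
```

`|` is ordered: at each position the engine commits to the first alternative that works.
One capturing group, so `findall` returns just the captured substring from each match — 3 in all.

['axhhlh', 'axhhlh', 'axhhlh']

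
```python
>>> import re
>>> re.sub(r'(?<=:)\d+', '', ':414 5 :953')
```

The `(?=…)`/`(?<=…)` assertion just peeks at neighbouring text; it doesn't advance the match position.
Matches: at [1:4] → '414'; at [8:11] → '953'.
Each match is replaced by ''.

': 5 :'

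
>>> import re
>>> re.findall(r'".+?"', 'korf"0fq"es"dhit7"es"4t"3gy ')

The `?` after the quantifier makes it lazy — it takes as little as possible before letting the rest of the pattern try.
Since nothing is captured, `findall` lists the 3 matched substrings directly.

['"0fq"', '"dhit7"', '"4t"']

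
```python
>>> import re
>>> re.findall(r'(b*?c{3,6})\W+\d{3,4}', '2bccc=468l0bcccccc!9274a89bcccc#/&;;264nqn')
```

['bccc', 'bcccccc', 'bcccc']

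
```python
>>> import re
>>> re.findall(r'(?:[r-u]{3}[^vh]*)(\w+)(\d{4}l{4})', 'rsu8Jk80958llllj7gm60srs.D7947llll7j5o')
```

[('D', '7947llll')]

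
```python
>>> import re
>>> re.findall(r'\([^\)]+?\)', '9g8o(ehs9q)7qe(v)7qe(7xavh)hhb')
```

['(ehs9q)', '(v)', '(7xavh)']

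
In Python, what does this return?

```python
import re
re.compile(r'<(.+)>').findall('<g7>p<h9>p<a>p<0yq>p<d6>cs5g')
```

Matches: at [0:24] match '<g7>p<h9>p<a>p<0yq>p<d6>', group 1 = 'g7>p<h9>p<a>p<0yq>p<d6'.
Because there's exactly one group, `findall` drops the full match and keeps group 1 from the one hit.

['g7>p<h9>p<a>p<0yq>p<d6']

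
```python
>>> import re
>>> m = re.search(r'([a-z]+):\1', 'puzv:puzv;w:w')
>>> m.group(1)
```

A backreference is literal: `\1` must see the identical characters the first group matched.
`search` walks the string left to right and returns the first match it finds.
The match spans [0:9] → 'puzv:puzv'.
Captured: group 1 = 'puzv'.

'puzv'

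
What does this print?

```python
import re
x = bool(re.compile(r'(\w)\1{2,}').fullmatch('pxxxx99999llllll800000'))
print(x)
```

A backreference is literal: `\1` must see the identical characters the first group matched.
For `fullmatch`, every character of the input must be accounted for by the pattern.
Here there's no way to consume every character, so the call returns None, and `bool(None)` is False.

False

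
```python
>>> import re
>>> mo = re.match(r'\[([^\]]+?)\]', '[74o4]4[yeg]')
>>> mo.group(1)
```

The match spans [0:6] → '[74o4]'.
Captured: group 1 = '74o4'.

'74o4'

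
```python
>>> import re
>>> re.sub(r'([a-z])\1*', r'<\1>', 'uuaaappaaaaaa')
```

'<u><a><p><a>'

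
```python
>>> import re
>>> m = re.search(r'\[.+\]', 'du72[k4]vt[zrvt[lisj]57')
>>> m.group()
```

'[k4]vt[zrvt[lisj]'

Unlike `match`, `search` isn't anchored — it looks for the pattern anywhere in the string.
The match spans [4:21] → '[k4]vt[zrvt[lisj]'.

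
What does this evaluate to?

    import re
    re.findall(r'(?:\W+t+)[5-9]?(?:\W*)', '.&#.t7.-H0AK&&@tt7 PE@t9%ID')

['.&#.t7.-', '&&@tt7 ', '@t9%']

Pattern: one or more of a non-word character, then one or more of the literal 't' (non-capturing group); then optionally a character in [5-9]; then zero or more of a non-word character (non-capturing group).
Walking the string: at [0:8] → '.&#.t7.-'; at [12:19] → '&&@tt7 '; at [21:25] → '@t9%'.
With no groups in the pattern, `findall` gives back each whole match — 3 here.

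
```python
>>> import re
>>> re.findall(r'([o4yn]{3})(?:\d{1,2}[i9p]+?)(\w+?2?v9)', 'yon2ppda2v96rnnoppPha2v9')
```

[('yon', 'pda2v9')]

This matches exactly 3 of one of [o4yn] (captured); then 1 to 2 of a digit, then one or more of one of [i9p] (lazy) (non-capturing group); then one or more of a word character (lazy), then optionally the literal '2', then the literal 'v9' (captured).
Matches: at [0:11] match 'yon2ppda2v9', groups = ('yon', 'pda2v9').
2 groups means the one result is a tuple of 2 captured strings — 1 here.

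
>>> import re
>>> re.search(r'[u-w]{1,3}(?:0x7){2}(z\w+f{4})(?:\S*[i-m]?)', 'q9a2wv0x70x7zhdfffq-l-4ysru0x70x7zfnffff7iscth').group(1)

The match spans [26:46] → 'u0x70x7zfnffff7iscth'.
Captured: group 1 = 'zfnffff'.

'zfnffff'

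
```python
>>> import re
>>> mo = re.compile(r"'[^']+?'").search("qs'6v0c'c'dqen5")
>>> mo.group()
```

The match spans [2:8] → "'6v0c'".

"'6v0c'"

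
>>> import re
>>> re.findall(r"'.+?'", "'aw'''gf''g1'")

["'aw'", "''gf'", "'g1'"]

Walking the string: at [0:4] → "'aw'"; at [4:9] → "''gf'"; at [9:13] → "'g1'".
Since nothing is captured, `findall` lists the 3 matched substrings directly.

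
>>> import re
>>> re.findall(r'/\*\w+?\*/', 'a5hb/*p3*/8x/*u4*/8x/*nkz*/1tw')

['/*p3*/', '/*u4*/', '/*nkz*/']

Matches: at [4:10] → '/*p3*/'; at [12:18] → '/*u4*/'; at [20:27] → '/*nkz*/'.
`findall` yields the raw match text (3 of them) because the pattern has no groups.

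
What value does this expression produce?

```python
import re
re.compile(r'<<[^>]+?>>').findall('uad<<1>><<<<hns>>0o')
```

['<<1>>', '<<<<hns>>']

Walking the string: at [3:8] → '<<1>>'; at [8:17] → '<<<<hns>>'.
No capturing groups, so `findall` returns the 2 full match strings.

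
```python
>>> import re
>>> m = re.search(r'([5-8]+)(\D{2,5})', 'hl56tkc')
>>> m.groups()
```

('56', 'tkc')

Pattern: one or more of a character in [5-8] (captured); then 2 to 5 of a non-digit (captured).
Unlike `match`, `search` isn't anchored — it looks for the pattern anywhere in the string.
The match spans [2:7] → '56tkc'.
Captured: group 1 = '56', group 2 = 'tkc'.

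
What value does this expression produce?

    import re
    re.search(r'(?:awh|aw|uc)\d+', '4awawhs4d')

`re.search` scans for the first position where the pattern succeeds.
Here nothing in the string fits, so the call returns None.

None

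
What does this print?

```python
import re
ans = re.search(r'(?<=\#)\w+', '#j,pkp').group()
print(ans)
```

The `(?=…)`/`(?<=…)` assertion just peeks at neighbouring text; it doesn't advance the match position.
The match spans [1:2] → 'j'.

j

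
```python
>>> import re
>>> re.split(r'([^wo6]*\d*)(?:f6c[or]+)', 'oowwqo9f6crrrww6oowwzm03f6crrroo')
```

['oowwqo', '9', 'ww6ooww', 'zm03', '']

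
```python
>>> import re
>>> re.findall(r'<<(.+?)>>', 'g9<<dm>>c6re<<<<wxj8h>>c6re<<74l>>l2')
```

With a single group, `findall` returns only what that group captured — 3 items.

['dm', '<<wxj8h', '74l']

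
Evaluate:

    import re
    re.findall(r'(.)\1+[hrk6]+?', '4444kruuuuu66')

`\1` is not a pattern — it's the concrete string captured by group 1, re-applied verbatim.
With a single group, `findall` returns only what that group captured — 2 items.

['4', 'u']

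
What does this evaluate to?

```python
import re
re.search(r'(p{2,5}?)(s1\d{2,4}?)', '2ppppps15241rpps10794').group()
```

The pattern matches 2 to 5 of a literal 'p' (lazy) (captured); then the literal 's1', then 2 to 4 of a digit (lazy) (captured).
A `+?`/`*?`/`{m,n}?` starts at its minimum and grows only as far as needed for what follows to match.
`search` walks the string left to right and returns the first match it finds.
The match spans [1:10] → 'ppppps152'.
Captured: group 1 = 'ppppp', group 2 = 's152'.

'ppppps152'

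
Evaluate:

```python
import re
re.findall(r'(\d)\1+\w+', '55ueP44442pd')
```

['5']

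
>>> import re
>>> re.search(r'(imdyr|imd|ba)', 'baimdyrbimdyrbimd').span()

(0, 2)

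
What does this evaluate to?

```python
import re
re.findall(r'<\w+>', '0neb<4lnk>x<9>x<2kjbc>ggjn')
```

Scanning left to right: at [4:10] → '<4lnk>'; at [11:14] → '<9>'; at [15:22] → '<2kjbc>'.
With no groups in the pattern, `findall` gives back each whole match — 3 here.

['<4lnk>', '<9>', '<2kjbc>']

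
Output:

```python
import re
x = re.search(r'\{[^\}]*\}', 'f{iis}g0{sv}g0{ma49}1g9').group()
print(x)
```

{iis}

Unlike `match`, `search` isn't anchored — it looks for the pattern anywhere in the string.
The match spans [1:6] → '{iis}'.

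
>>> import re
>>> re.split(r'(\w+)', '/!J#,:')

['/!', 'J', '#,:']

With a capturing group present, the delimiter's captured portion is kept in the result list.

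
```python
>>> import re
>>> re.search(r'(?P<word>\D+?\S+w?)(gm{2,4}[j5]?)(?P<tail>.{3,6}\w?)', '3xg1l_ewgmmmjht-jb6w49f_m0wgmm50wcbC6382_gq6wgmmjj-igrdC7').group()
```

'xg1l_ewgmmmjht-jb6w49f_m0wgmm50wcbC6382_gq6wgmmjj-igrdC'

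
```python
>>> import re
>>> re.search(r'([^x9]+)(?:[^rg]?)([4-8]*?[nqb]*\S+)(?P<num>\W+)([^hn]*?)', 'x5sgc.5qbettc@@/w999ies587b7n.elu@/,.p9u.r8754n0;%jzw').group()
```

'5sgc.5qbettc@@/w999ies587b7n.elu@/,.p9u.r8754n0;%'

This matches one or more of any character except [x9] (captured); then optionally any character except [rg] (non-capturing group); then zero or more of a character in [4-8] (lazy), then zero or more of one of [nqb], then one or more of a non-whitespace character (captured); then one or more of a non-word character (captured as 'num'); then zero or more of any character except [hn] (lazy) (captured).
Because the quantifier is non-greedy, it stops expanding at the earliest point where the rest of the pattern can succeed.
`search` walks the string left to right and returns the first match it finds.
The match spans [1:50] → '5sgc.5qbettc@@/w999ies587b7n.elu@/,.p9u.r8754n0;%'.
Captured: group 1 = '5sgc.5qbettc@@/w', group 2 = '99ies587b7n.elu@/,.p9u.r8754n0;', group 3 = '%', group 4 = ''.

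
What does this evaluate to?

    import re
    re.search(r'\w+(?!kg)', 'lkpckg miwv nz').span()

The negative lookaround is zero-width — it rules out positions where the adjacent text would match, without consuming anything.
`re.search` scans for the first position where the pattern succeeds.
The match spans [0:6] → 'lkpckg'.

(0, 6)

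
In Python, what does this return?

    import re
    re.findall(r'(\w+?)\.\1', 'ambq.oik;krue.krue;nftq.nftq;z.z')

['krue', 'nftq', 'z']

`\1` is not a pattern — it's the concrete string captured by group 1, re-applied verbatim.
Walking the string: at [9:18] match 'krue.krue', group 1 = 'krue'; at [19:28] match 'nftq.nftq', group 1 = 'nftq'; at [29:32] match 'z.z', group 1 = 'z'.
One capturing group, so `findall` returns just the captured substring from each match — 3 in all.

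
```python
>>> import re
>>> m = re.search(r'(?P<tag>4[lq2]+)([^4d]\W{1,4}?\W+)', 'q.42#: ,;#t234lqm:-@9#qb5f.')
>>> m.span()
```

(2, 10)

The pattern matches the literal '4', then one or more of one of [lq2] (captured as 'tag'); then any character except [4d], then 1 to 4 of a non-word character (lazy), then one or more of a non-word character (captured).
`re.search` scans for the first position where the pattern succeeds.
The match spans [2:10] → '42#: ,;#'.
Captured: group 1 = '42', group 2 = '#: ,;#'.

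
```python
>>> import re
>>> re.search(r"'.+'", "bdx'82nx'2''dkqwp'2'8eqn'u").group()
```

"'82nx'2''dkqwp'2'8eqn'"

The match spans [3:25] → "'82nx'2''dkqwp'2'8eqn'".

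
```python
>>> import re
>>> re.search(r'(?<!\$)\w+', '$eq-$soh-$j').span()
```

The negative lookaround is zero-width — it rules out positions where the adjacent text would match, without consuming anything.
Unlike `match`, `search` isn't anchored — it looks for the pattern anywhere in the string.
The match spans [2:3] → 'q'.

(2, 3)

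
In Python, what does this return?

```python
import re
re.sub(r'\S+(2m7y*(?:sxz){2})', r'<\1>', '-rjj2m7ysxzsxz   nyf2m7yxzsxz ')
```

This matches one or more of a non-whitespace character; then the literal '2m7', then zero or more of the literal 'y', then the literal 'sxz' repeated 2 times (captured).
Matches: at [0:14] → '-rjj2m7ysxzsxz'.
Each match is replaced using the text its own group 1 captured.

'<2m7ysxzsxz>   nyf2m7yxzsxz '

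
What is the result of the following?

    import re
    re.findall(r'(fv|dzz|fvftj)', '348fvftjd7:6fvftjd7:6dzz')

['fv', 'fv', 'dzz']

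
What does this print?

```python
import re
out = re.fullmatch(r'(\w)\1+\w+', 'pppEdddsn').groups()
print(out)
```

('p',)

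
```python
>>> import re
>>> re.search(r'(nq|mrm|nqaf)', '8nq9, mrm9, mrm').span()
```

`re.search` scans for the first position where the pattern succeeds.
The match spans [1:3] → 'nq'.
Captured: group 1 = 'nq'.

(1, 3)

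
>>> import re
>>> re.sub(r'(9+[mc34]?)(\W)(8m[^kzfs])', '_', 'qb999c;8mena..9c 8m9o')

'qb_na.._o'

This matches one or more of a literal '9', then optionally one of [mc34] (captured); then a non-word character (captured); then the literal '8m', then any character except [kzfs] (captured).
Matches: at [2:10] → '999c;8me'; at [14:20] → '9c 8m9'.
`sub` substitutes '_' at each match site.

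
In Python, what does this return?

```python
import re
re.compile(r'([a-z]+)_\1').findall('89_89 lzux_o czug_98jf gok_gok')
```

A backreference is literal: `\1` must see the identical characters the first group matched.
With a single group, `findall` returns only what that group captured — 1 item.

['gok']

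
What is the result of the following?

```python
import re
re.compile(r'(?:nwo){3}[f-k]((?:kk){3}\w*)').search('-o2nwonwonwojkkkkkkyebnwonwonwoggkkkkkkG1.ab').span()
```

This matches the literal 'nwo' repeated 3 times, then a character in [f-k]; then the literal 'kk' repeated 3 times, then zero or more of a word character (captured).
`search` walks the string left to right and returns the first match it finds.
The match spans [3:41] → 'nwonwonwojkkkkkkyebnwonwonwoggkkkkkkG1'.
Captured: group 1 = 'kkkkkkyebnwonwonwoggkkkkkkG1'.

(3, 41)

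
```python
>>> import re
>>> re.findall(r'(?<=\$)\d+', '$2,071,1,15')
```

['2']

Because the assertion is zero-width, the text it checks is not consumed and won't appear in the result.
`findall` yields the raw match text (1 of them) because the pattern has no groups.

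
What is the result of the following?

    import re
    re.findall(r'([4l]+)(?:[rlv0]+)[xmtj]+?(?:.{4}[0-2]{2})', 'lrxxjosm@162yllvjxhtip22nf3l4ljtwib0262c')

The pattern matches one or more of one of [4l] (captured); then one or more of one of [rlv0] (non-capturing group); then one or more of one of [xmtj] (lazy); then exactly 4 of any character, then exactly 2 of a character in [0-2] (non-capturing group).
One capturing group, so `findall` returns just the captured substring from each match — 2 in all.

['ll', 'l4']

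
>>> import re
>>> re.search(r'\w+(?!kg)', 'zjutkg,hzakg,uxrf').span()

The negative lookaround is zero-width — it rules out positions where the adjacent text would match, without consuming anything.
`search` walks the string left to right and returns the first match it finds.
The match spans [0:6] → 'zjutkg'.

(0, 6)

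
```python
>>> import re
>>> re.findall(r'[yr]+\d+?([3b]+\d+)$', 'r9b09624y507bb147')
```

['bb147']

Because there's exactly one group, `findall` drops the full match and keeps group 1 from the one hit.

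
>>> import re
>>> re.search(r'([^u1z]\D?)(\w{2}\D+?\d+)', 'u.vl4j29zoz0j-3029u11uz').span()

This matches any character except [u1z], then optionally a non-digit (captured); then exactly 2 of a word character, then one or more of a non-digit (lazy), then one or more of a digit (captured).
`re.search` tries every starting position until one works.
The match spans [1:8] → '.vl4j29'.
Captured: group 1 = '.v', group 2 = 'l4j29'.

(1, 8)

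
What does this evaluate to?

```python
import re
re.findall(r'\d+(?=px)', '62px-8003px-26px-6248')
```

['62', '8003', '26']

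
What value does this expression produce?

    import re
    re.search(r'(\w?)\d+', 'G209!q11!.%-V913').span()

(0, 4)

Pattern: optionally a word character (captured); then one or more of a digit.
The match spans [0:4] → 'G209'.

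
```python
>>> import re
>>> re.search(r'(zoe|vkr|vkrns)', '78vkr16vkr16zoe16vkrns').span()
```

(2, 5)

`re.search` scans for the first position where the pattern succeeds.
The match spans [2:5] → 'vkr'.
Captured: group 1 = 'vkr'.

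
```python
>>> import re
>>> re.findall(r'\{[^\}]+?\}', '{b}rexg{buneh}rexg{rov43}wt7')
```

With no groups in the pattern, `findall` gives back each whole match — 3 here.

['{b}', '{buneh}', '{rov43}']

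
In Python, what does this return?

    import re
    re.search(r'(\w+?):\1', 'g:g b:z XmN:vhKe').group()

A backreference is literal: `\1` must see the identical characters the first group matched.
`re.search` tries every starting position until one works.
The match spans [0:3] → 'g:g'.
Captured: group 1 = 'g'.

'g:g'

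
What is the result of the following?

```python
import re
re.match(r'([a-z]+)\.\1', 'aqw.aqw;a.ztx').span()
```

With `match`, the pattern is implicitly anchored at the beginning.
The match spans [0:7] → 'aqw.aqw'.

(0, 7)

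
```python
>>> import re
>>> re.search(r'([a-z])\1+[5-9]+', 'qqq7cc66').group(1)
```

`\1` is not a pattern — it's the concrete string captured by group 1, re-applied verbatim.
Unlike `match`, `search` isn't anchored — it looks for the pattern anywhere in the string.
The match spans [0:4] → 'qqq7'.
Captured: group 1 = 'q'.

'q'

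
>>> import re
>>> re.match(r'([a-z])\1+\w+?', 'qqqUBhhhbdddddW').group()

After group 1 captures some text, `\1` only succeeds where that same text appears again.
`match` is anchored at position 0; if the pattern doesn't fit there, it returns None.
The match spans [0:4] → 'qqqU'.
Captured: group 1 = 'q'.

'qqqU'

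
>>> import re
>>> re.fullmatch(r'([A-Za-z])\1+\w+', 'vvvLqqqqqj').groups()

('v',)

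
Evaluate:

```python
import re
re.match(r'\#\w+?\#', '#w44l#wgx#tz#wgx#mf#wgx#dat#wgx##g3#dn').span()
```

`re.match` won't scan ahead — the pattern has to work from the very first character.
The match spans [0:6] → '#w44l#'.

(0, 6)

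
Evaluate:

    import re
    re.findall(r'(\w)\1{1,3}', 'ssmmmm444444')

['s', 'm', '4', '4']

`\1` is not a pattern — it's the concrete string captured by group 1, re-applied verbatim.
One capturing group, so `findall` returns just the captured substring from each match — 4 in all.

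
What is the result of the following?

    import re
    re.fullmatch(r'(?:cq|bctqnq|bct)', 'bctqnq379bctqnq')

None

For `fullmatch`, every character of the input must be accounted for by the pattern.
Here the pattern can't cover the whole string, so the call returns None.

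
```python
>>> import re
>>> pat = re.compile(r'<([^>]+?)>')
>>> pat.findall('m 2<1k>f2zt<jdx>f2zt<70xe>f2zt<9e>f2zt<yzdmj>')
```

Matches: at [3:7] match '<1k>', group 1 = '1k'; at [11:16] match '<jdx>', group 1 = 'jdx'; at [20:26] match '<70xe>', group 1 = '70xe'; at [30:34] match '<9e>', group 1 = '9e'; at [38:45] match '<yzdmj>', group 1 = 'yzdmj'.
`findall` collects group 1 from each match (5 total).

['1k', 'jdx', '70xe', '9e', 'yzdmj']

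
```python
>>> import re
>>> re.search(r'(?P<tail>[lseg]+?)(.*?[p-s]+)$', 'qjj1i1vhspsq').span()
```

(8, 12)

The pattern matches one or more of one of [lseg] (lazy) (captured as 'tail'); then zero or more of any character (lazy), then one or more of a character in [p-s] (captured); then anchored at the end.
The match spans [8:12] → 'spsq'.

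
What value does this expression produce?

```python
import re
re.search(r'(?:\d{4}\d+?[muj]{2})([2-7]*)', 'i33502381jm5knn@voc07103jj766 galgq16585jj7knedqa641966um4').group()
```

'33502381jm5'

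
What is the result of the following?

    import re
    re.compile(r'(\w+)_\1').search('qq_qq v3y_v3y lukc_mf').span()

`\1` is not a pattern — it's the concrete string captured by group 1, re-applied verbatim.
`re.search` tries every starting position until one works.
The match spans [0:5] → 'qq_qq'.
Captured: group 1 = 'qq'.

(0, 5)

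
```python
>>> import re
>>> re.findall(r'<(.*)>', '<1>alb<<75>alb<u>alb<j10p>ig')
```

['1>alb<<75>alb<u>alb<j10p']

Scanning left to right: at [0:26] match '<1>alb<<75>alb<u>alb<j10p>', group 1 = '1>alb<<75>alb<u>alb<j10p'.
One capturing group, so `findall` returns just the captured substring from the one match — 1 in all.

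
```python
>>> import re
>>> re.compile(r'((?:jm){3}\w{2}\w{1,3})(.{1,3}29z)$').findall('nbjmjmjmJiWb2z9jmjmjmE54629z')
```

Pattern: the literal 'jm' repeated 3 times, then exactly 2 of a word character, then 1 to 3 of a word character (captured); then 1 to 3 of any character, then the literal '29z' (captured); then anchored at the end.
Matches: at [15:28] match 'jmjmjmE54629z', groups = ('jmjmjmE54', '629z').
2 groups means the one result is a tuple of 2 captured strings — 1 here.

[('jmjmjmE54', '629z')]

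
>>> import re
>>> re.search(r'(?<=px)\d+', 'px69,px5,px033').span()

(2, 4)

Lookahead/lookbehind check context without consuming it, so the matched span excludes the asserted characters.
The match spans [2:4] → '69'.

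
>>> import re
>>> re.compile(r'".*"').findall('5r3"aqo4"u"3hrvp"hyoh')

No capturing groups, so `findall` returns the 1 full match string.

['"aqo4"u"3hrvp"']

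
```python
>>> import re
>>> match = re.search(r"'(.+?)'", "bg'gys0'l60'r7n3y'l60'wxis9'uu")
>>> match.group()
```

"'gys0'"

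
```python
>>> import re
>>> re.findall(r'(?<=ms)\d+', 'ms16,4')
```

The positive lookaround only admits positions where the adjacent text matches; those characters stay outside the span.
Scanning left to right: at [2:4] → '16'.
No capturing groups, so `findall` returns the 1 full match string.

['16']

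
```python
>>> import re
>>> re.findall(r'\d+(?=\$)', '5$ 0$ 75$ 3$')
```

The `(?=…)`/`(?<=…)` assertion just peeks at neighbouring text; it doesn't advance the match position.
Walking the string: at [0:1] → '5'; at [3:4] → '0'; at [6:8] → '75'; at [10:11] → '3'.
No capturing groups, so `findall` returns the 4 full match strings.

['5', '0', '75', '3']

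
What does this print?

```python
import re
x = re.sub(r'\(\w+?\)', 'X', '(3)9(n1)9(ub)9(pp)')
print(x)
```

Matches: at [0:3] → '(3)'; at [4:8] → '(n1)'; at [9:13] → '(ub)'; at [14:18] → '(pp)'.
Every occurrence is swapped for 'X'.

X9X9X9X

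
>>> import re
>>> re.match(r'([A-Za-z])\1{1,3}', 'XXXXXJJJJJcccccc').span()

`\1` is not a pattern — it's the concrete string captured by group 1, re-applied verbatim.
`re.match` won't scan ahead — the pattern has to work from the very first character.
The match spans [0:4] → 'XXXX'.
Captured: group 1 = 'X'.

(0, 4)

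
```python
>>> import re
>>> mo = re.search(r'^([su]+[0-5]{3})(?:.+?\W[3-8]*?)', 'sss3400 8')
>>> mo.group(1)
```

The match spans [0:8] → 'sss3400 '.
Captured: group 1 = 'sss340'.

'sss340'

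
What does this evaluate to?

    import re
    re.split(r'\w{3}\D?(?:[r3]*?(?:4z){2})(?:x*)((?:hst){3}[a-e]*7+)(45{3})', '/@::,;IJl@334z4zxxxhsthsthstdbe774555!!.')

['/@::,;', 'hsthsthstdbe77', '4555', '!!.']

The pattern matches exactly 3 of a word character, then optionally a non-digit; then zero or more of one of [r3] (lazy), then the literal '4z' repeated 2 times (non-capturing group); then zero or more of a literal 'x' (non-capturing group); then the literal 'hst' repeated 3 times, then zero or more of a character in [a-e], then one or more of the literal '7' (captured); then the literal '4', then exactly 3 of a literal '5' (captured).
The group in the pattern means `split` returns the separators' captures alongside the pieces.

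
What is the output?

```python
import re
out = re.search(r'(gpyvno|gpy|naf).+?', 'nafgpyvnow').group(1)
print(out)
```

naf

The match spans [0:4] → 'nafg'.
Captured: group 1 = 'naf'.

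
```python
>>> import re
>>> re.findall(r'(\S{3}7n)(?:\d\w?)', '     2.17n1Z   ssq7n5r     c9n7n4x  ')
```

Pattern: exactly 3 of a non-whitespace character, then the literal '7n' (captured); then a digit, then optionally a word character (non-capturing group).
Matches: at [5:12] match '2.17n1Z', group 1 = '2.17n'; at [15:22] match 'ssq7n5r', group 1 = 'ssq7n'; at [27:34] match 'c9n7n4x', group 1 = 'c9n7n'.
With a single group, `findall` returns only what that group captured — 3 items.

['2.17n', 'ssq7n', 'c9n7n']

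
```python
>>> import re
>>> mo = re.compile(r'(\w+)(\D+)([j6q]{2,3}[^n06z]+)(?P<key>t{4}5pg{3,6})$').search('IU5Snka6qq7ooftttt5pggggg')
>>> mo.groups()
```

The pattern matches one or more of a word character (captured); then one or more of a non-digit (captured); then 2 to 3 of one of [j6q], then one or more of any character except [n06z] (captured); then exactly 4 of a literal 't', then the literal '5p', then 3 to 6 of a literal 'g' (captured as 'key'); then anchored at the end.
`search` walks the string left to right and returns the first match it finds.
The match spans [0:25] → 'IU5Snka6qq7ooftttt5pggggg'.
Captured: group 1 = 'IU5Snk', group 2 = 'a', group 3 = '6qq7oof', group 4 = 'tttt5pggggg'.

('IU5Snk', 'a', '6qq7oof', 'tttt5pggggg')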